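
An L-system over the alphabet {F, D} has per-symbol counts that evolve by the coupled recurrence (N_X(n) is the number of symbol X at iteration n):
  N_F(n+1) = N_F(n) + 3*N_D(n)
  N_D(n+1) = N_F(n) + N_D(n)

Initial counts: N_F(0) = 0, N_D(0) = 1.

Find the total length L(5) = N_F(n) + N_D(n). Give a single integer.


Step 0: N_F=0, N_D=1, L=1
Step 1: N_F=3, N_D=1, L=4
Step 2: N_F=6, N_D=4, L=10
Step 3: N_F=18, N_D=10, L=28
Step 4: N_F=48, N_D=28, L=76
Step 5: N_F=132, N_D=76, L=208

Answer: 208


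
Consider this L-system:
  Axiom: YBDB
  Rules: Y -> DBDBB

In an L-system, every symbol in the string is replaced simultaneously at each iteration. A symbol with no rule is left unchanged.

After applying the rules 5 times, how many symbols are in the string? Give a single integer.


Step 0: length = 4
Step 1: length = 8
Step 2: length = 8
Step 3: length = 8
Step 4: length = 8
Step 5: length = 8

Answer: 8


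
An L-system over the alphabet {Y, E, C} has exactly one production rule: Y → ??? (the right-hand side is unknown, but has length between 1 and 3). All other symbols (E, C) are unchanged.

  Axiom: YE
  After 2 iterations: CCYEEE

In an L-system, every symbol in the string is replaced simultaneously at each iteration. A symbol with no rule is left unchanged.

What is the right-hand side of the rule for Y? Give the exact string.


Trying Y → CYE:
  Step 0: YE
  Step 1: CYEE
  Step 2: CCYEEE
Matches the given result.

Answer: CYE


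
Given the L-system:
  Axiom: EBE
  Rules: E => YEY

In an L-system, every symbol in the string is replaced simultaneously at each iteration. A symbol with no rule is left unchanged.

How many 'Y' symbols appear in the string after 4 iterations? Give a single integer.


Step 0: EBE  (0 'Y')
Step 1: YEYBYEY  (4 'Y')
Step 2: YYEYYBYYEYY  (8 'Y')
Step 3: YYYEYYYBYYYEYYY  (12 'Y')
Step 4: YYYYEYYYYBYYYYEYYYY  (16 'Y')

Answer: 16


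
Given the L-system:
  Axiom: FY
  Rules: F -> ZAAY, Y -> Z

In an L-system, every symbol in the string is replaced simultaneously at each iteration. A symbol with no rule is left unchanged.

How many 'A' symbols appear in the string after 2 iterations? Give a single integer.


Step 0: FY  (0 'A')
Step 1: ZAAYZ  (2 'A')
Step 2: ZAAZZ  (2 'A')

Answer: 2


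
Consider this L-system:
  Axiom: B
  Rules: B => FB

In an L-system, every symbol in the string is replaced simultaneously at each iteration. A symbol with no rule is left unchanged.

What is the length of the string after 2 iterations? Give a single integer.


Step 0: length = 1
Step 1: length = 2
Step 2: length = 3

Answer: 3


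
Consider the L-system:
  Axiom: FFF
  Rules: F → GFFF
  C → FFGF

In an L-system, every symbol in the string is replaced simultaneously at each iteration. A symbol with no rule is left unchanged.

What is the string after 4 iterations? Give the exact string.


Answer: GGGGFFFGFFFGFFFGGFFFGFFFGFFFGGFFFGFFFGFFFGGGFFFGFFFGFFFGGFFFGFFFGFFFGGFFFGFFFGFFFGGGFFFGFFFGFFFGGFFFGFFFGFFFGGFFFGFFFGFFFGGGGFFFGFFFGFFFGGFFFGFFFGFFFGGFFFGFFFGFFFGGGFFFGFFFGFFFGGFFFGFFFGFFFGGFFFGFFFGFFFGGGFFFGFFFGFFFGGFFFGFFFGFFFGGFFFGFFFGFFFGGGGFFFGFFFGFFFGGFFFGFFFGFFFGGFFFGFFFGFFFGGGFFFGFFFGFFFGGFFFGFFFGFFFGGFFFGFFFGFFFGGGFFFGFFFGFFFGGFFFGFFFGFFFGGFFFGFFFGFFF

Derivation:
Step 0: FFF
Step 1: GFFFGFFFGFFF
Step 2: GGFFFGFFFGFFFGGFFFGFFFGFFFGGFFFGFFFGFFF
Step 3: GGGFFFGFFFGFFFGGFFFGFFFGFFFGGFFFGFFFGFFFGGGFFFGFFFGFFFGGFFFGFFFGFFFGGFFFGFFFGFFFGGGFFFGFFFGFFFGGFFFGFFFGFFFGGFFFGFFFGFFF
Step 4: GGGGFFFGFFFGFFFGGFFFGFFFGFFFGGFFFGFFFGFFFGGGFFFGFFFGFFFGGFFFGFFFGFFFGGFFFGFFFGFFFGGGFFFGFFFGFFFGGFFFGFFFGFFFGGFFFGFFFGFFFGGGGFFFGFFFGFFFGGFFFGFFFGFFFGGFFFGFFFGFFFGGGFFFGFFFGFFFGGFFFGFFFGFFFGGFFFGFFFGFFFGGGFFFGFFFGFFFGGFFFGFFFGFFFGGFFFGFFFGFFFGGGGFFFGFFFGFFFGGFFFGFFFGFFFGGFFFGFFFGFFFGGGFFFGFFFGFFFGGFFFGFFFGFFFGGFFFGFFFGFFFGGGFFFGFFFGFFFGGFFFGFFFGFFFGGFFFGFFFGFFF


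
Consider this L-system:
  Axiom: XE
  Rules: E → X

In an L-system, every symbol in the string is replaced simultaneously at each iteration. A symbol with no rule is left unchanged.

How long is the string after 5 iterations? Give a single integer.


Answer: 2

Derivation:
Step 0: length = 2
Step 1: length = 2
Step 2: length = 2
Step 3: length = 2
Step 4: length = 2
Step 5: length = 2


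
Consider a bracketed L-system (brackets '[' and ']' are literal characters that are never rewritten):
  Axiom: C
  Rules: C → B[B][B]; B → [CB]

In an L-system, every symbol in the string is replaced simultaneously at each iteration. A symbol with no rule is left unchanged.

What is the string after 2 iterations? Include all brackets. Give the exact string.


Step 0: C
Step 1: B[B][B]
Step 2: [CB][[CB]][[CB]]

Answer: [CB][[CB]][[CB]]


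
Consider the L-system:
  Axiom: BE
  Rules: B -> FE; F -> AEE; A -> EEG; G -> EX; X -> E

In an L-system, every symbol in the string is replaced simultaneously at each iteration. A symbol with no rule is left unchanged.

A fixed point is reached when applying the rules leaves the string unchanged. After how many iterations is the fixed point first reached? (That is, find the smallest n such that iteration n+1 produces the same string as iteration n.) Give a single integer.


Answer: 5

Derivation:
Step 0: BE
Step 1: FEE
Step 2: AEEEE
Step 3: EEGEEEE
Step 4: EEEXEEEE
Step 5: EEEEEEEE
Step 6: EEEEEEEE  (unchanged — fixed point at step 5)


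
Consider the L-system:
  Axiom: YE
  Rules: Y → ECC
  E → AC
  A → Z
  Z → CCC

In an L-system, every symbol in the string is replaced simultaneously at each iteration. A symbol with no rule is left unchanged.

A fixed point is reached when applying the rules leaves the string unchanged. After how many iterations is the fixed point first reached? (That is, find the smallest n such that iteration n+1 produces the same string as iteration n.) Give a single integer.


Answer: 4

Derivation:
Step 0: YE
Step 1: ECCAC
Step 2: ACCCZC
Step 3: ZCCCCCCC
Step 4: CCCCCCCCCC
Step 5: CCCCCCCCCC  (unchanged — fixed point at step 4)


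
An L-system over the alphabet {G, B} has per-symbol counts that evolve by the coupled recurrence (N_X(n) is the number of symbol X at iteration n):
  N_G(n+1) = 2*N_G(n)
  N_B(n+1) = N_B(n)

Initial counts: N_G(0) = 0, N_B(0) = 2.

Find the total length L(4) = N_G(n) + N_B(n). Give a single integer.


Answer: 2

Derivation:
Step 0: N_G=0, N_B=2, L=2
Step 1: N_G=0, N_B=2, L=2
Step 2: N_G=0, N_B=2, L=2
Step 3: N_G=0, N_B=2, L=2
Step 4: N_G=0, N_B=2, L=2


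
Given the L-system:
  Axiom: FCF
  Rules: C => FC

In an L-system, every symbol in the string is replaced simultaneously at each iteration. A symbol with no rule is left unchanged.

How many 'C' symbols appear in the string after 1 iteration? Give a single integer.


Answer: 1

Derivation:
Step 0: FCF  (1 'C')
Step 1: FFCF  (1 'C')


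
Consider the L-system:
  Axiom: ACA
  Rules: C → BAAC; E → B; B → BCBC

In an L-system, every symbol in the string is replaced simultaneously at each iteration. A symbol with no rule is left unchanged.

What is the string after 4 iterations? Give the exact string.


Answer: ABCBCBAACBCBCBAACBCBCAABAACBCBCBAACBCBCBAACBCBCAABAACAABCBCBAACBCBCBAACAABCBCAABAACA

Derivation:
Step 0: ACA
Step 1: ABAACA
Step 2: ABCBCAABAACA
Step 3: ABCBCBAACBCBCBAACAABCBCAABAACA
Step 4: ABCBCBAACBCBCBAACBCBCAABAACBCBCBAACBCBCBAACBCBCAABAACAABCBCBAACBCBCBAACAABCBCAABAACA


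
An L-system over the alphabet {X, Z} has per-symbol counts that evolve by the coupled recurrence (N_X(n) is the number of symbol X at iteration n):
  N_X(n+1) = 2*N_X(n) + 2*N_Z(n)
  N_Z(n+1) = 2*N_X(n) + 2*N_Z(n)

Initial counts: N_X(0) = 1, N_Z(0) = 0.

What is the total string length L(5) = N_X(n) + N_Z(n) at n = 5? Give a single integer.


Answer: 1024

Derivation:
Step 0: N_X=1, N_Z=0, L=1
Step 1: N_X=2, N_Z=2, L=4
Step 2: N_X=8, N_Z=8, L=16
Step 3: N_X=32, N_Z=32, L=64
Step 4: N_X=128, N_Z=128, L=256
Step 5: N_X=512, N_Z=512, L=1024


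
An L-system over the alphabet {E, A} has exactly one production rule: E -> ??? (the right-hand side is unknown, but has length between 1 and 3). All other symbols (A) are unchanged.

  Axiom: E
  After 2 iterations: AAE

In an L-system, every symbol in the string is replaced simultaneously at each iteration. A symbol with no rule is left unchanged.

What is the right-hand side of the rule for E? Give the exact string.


Trying E -> AE:
  Step 0: E
  Step 1: AE
  Step 2: AAE
Matches the given result.

Answer: AE


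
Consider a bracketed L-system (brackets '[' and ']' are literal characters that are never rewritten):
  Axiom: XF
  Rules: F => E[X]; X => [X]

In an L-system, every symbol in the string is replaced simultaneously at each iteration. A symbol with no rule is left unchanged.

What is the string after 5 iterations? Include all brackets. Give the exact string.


Answer: [[[[[X]]]]]E[[[[[X]]]]]

Derivation:
Step 0: XF
Step 1: [X]E[X]
Step 2: [[X]]E[[X]]
Step 3: [[[X]]]E[[[X]]]
Step 4: [[[[X]]]]E[[[[X]]]]
Step 5: [[[[[X]]]]]E[[[[[X]]]]]


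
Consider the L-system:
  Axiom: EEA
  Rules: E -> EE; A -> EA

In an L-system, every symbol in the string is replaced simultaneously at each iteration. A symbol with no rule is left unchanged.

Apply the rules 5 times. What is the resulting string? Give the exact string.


Answer: EEEEEEEEEEEEEEEEEEEEEEEEEEEEEEEEEEEEEEEEEEEEEEEEEEEEEEEEEEEEEEEEEEEEEEEEEEEEEEEEEEEEEEEEEEEEEEEA

Derivation:
Step 0: EEA
Step 1: EEEEEA
Step 2: EEEEEEEEEEEA
Step 3: EEEEEEEEEEEEEEEEEEEEEEEA
Step 4: EEEEEEEEEEEEEEEEEEEEEEEEEEEEEEEEEEEEEEEEEEEEEEEA
Step 5: EEEEEEEEEEEEEEEEEEEEEEEEEEEEEEEEEEEEEEEEEEEEEEEEEEEEEEEEEEEEEEEEEEEEEEEEEEEEEEEEEEEEEEEEEEEEEEEA


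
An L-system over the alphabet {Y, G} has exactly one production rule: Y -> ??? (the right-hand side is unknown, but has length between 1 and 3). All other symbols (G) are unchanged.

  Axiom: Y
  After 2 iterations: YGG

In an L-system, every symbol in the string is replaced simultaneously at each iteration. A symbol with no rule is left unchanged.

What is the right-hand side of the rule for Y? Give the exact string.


Trying Y -> YG:
  Step 0: Y
  Step 1: YG
  Step 2: YGG
Matches the given result.

Answer: YG


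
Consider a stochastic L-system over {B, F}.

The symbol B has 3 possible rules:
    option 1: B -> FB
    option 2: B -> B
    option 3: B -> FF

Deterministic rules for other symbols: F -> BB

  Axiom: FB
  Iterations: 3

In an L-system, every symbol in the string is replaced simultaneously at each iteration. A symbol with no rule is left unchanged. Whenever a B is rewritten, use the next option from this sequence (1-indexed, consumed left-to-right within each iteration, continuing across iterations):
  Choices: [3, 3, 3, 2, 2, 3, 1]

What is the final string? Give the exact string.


Answer: BBBBBBBBBBFFFB

Derivation:
Step 0: FB
Step 1: BBFF  (used choices [3])
Step 2: FFFFBBBB  (used choices [3, 3])
Step 3: BBBBBBBBBBFFFB  (used choices [2, 2, 3, 1])


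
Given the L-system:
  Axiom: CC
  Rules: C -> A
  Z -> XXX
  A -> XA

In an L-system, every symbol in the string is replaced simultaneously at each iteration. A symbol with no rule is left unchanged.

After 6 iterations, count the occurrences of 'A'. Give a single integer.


Answer: 2

Derivation:
Step 0: CC  (0 'A')
Step 1: AA  (2 'A')
Step 2: XAXA  (2 'A')
Step 3: XXAXXA  (2 'A')
Step 4: XXXAXXXA  (2 'A')
Step 5: XXXXAXXXXA  (2 'A')
Step 6: XXXXXAXXXXXA  (2 'A')


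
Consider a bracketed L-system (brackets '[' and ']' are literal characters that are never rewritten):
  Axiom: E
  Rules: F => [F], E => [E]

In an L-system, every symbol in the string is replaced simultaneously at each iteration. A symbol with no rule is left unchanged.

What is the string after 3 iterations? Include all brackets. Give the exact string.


Answer: [[[E]]]

Derivation:
Step 0: E
Step 1: [E]
Step 2: [[E]]
Step 3: [[[E]]]


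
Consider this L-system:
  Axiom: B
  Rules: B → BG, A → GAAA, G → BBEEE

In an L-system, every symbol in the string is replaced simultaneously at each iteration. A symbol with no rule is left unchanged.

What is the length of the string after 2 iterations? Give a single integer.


Step 0: length = 1
Step 1: length = 2
Step 2: length = 7

Answer: 7


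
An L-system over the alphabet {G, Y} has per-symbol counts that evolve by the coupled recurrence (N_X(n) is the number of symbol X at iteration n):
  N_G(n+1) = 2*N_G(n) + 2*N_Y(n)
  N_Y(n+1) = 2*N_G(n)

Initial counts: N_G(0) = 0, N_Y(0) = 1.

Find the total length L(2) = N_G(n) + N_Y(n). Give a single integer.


Step 0: N_G=0, N_Y=1, L=1
Step 1: N_G=2, N_Y=0, L=2
Step 2: N_G=4, N_Y=4, L=8

Answer: 8


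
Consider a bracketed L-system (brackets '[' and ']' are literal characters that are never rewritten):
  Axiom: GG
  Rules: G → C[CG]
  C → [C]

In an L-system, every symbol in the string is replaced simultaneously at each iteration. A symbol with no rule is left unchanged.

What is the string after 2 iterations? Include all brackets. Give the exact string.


Answer: [C][[C]C[CG]][C][[C]C[CG]]

Derivation:
Step 0: GG
Step 1: C[CG]C[CG]
Step 2: [C][[C]C[CG]][C][[C]C[CG]]


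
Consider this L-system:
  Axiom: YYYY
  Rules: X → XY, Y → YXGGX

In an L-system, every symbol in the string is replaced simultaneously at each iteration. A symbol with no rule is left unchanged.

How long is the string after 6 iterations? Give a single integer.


Answer: 1516

Derivation:
Step 0: length = 4
Step 1: length = 20
Step 2: length = 44
Step 3: length = 108
Step 4: length = 260
Step 5: length = 628
Step 6: length = 1516


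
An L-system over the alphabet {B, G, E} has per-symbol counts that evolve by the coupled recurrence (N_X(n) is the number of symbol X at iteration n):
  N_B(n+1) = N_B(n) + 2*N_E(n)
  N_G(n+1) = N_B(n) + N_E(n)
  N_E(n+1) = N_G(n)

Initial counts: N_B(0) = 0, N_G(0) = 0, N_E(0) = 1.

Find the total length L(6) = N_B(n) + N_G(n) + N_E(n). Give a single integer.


Step 0: N_B=0, N_G=0, N_E=1, L=1
Step 1: N_B=2, N_G=1, N_E=0, L=3
Step 2: N_B=2, N_G=2, N_E=1, L=5
Step 3: N_B=4, N_G=3, N_E=2, L=9
Step 4: N_B=8, N_G=6, N_E=3, L=17
Step 5: N_B=14, N_G=11, N_E=6, L=31
Step 6: N_B=26, N_G=20, N_E=11, L=57

Answer: 57


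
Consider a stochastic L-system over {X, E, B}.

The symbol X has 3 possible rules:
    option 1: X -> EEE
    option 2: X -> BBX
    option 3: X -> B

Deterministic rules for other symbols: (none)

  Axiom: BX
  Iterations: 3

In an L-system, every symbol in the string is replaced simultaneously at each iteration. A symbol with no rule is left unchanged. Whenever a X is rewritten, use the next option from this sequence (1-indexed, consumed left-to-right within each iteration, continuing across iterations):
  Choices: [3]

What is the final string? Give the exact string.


Answer: BB

Derivation:
Step 0: BX
Step 1: BB  (used choices [3])
Step 2: BB  (used choices [])
Step 3: BB  (used choices [])


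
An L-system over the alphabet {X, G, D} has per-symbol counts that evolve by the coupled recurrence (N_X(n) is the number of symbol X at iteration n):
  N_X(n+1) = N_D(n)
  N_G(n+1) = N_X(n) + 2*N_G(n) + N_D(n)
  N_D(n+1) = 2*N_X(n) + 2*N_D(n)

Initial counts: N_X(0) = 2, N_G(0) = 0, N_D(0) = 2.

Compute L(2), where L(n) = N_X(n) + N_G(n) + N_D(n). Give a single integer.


Answer: 46

Derivation:
Step 0: N_X=2, N_G=0, N_D=2, L=4
Step 1: N_X=2, N_G=4, N_D=8, L=14
Step 2: N_X=8, N_G=18, N_D=20, L=46


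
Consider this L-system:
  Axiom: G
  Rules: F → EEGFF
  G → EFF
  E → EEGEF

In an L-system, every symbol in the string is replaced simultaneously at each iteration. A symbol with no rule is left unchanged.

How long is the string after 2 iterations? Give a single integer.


Step 0: length = 1
Step 1: length = 3
Step 2: length = 15

Answer: 15


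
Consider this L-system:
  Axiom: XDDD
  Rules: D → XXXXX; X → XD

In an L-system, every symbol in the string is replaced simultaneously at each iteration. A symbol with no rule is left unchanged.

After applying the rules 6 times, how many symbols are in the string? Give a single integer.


Answer: 2452

Derivation:
Step 0: length = 4
Step 1: length = 17
Step 2: length = 37
Step 3: length = 122
Step 4: length = 307
Step 5: length = 917
Step 6: length = 2452


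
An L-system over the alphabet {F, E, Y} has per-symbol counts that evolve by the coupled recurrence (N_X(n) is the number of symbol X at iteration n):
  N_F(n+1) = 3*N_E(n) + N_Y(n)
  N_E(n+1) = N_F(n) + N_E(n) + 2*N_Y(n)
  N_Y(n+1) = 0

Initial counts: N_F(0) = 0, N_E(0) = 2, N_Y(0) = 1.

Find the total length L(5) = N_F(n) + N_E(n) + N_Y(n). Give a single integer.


Answer: 293

Derivation:
Step 0: N_F=0, N_E=2, N_Y=1, L=3
Step 1: N_F=7, N_E=4, N_Y=0, L=11
Step 2: N_F=12, N_E=11, N_Y=0, L=23
Step 3: N_F=33, N_E=23, N_Y=0, L=56
Step 4: N_F=69, N_E=56, N_Y=0, L=125
Step 5: N_F=168, N_E=125, N_Y=0, L=293


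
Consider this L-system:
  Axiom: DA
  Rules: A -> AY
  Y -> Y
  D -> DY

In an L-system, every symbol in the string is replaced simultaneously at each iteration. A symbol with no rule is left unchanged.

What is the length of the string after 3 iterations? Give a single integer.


Step 0: length = 2
Step 1: length = 4
Step 2: length = 6
Step 3: length = 8

Answer: 8


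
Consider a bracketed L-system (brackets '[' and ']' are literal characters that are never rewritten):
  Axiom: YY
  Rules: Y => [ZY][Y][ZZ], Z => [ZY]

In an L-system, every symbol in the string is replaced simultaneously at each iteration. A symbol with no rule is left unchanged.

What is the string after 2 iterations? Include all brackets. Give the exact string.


Step 0: YY
Step 1: [ZY][Y][ZZ][ZY][Y][ZZ]
Step 2: [[ZY][ZY][Y][ZZ]][[ZY][Y][ZZ]][[ZY][ZY]][[ZY][ZY][Y][ZZ]][[ZY][Y][ZZ]][[ZY][ZY]]

Answer: [[ZY][ZY][Y][ZZ]][[ZY][Y][ZZ]][[ZY][ZY]][[ZY][ZY][Y][ZZ]][[ZY][Y][ZZ]][[ZY][ZY]]


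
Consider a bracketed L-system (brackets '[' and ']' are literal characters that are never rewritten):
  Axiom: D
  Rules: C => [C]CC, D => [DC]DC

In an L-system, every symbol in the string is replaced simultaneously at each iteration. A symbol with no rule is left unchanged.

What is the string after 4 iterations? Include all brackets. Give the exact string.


Step 0: D
Step 1: [DC]DC
Step 2: [[DC]DC[C]CC][DC]DC[C]CC
Step 3: [[[DC]DC[C]CC][DC]DC[C]CC[[C]CC][C]CC[C]CC][[DC]DC[C]CC][DC]DC[C]CC[[C]CC][C]CC[C]CC
Step 4: [[[[DC]DC[C]CC][DC]DC[C]CC[[C]CC][C]CC[C]CC][[DC]DC[C]CC][DC]DC[C]CC[[C]CC][C]CC[C]CC[[[C]CC][C]CC[C]CC][[C]CC][C]CC[C]CC[[C]CC][C]CC[C]CC][[[DC]DC[C]CC][DC]DC[C]CC[[C]CC][C]CC[C]CC][[DC]DC[C]CC][DC]DC[C]CC[[C]CC][C]CC[C]CC[[[C]CC][C]CC[C]CC][[C]CC][C]CC[C]CC[[C]CC][C]CC[C]CC

Answer: [[[[DC]DC[C]CC][DC]DC[C]CC[[C]CC][C]CC[C]CC][[DC]DC[C]CC][DC]DC[C]CC[[C]CC][C]CC[C]CC[[[C]CC][C]CC[C]CC][[C]CC][C]CC[C]CC[[C]CC][C]CC[C]CC][[[DC]DC[C]CC][DC]DC[C]CC[[C]CC][C]CC[C]CC][[DC]DC[C]CC][DC]DC[C]CC[[C]CC][C]CC[C]CC[[[C]CC][C]CC[C]CC][[C]CC][C]CC[C]CC[[C]CC][C]CC[C]CC


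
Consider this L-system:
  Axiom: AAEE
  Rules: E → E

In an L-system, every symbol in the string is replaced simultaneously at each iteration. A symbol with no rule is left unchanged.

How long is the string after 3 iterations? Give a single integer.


Answer: 4

Derivation:
Step 0: length = 4
Step 1: length = 4
Step 2: length = 4
Step 3: length = 4


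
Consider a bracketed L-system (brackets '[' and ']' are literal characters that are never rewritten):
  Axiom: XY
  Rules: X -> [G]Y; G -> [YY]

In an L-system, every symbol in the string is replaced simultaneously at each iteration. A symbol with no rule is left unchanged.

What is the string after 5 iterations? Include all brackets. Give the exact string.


Step 0: XY
Step 1: [G]YY
Step 2: [[YY]]YY
Step 3: [[YY]]YY
Step 4: [[YY]]YY
Step 5: [[YY]]YY

Answer: [[YY]]YY


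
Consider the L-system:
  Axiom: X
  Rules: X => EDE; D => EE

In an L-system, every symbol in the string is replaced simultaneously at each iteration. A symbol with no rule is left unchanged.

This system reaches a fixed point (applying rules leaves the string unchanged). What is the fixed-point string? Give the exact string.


Answer: EEEE

Derivation:
Step 0: X
Step 1: EDE
Step 2: EEEE
Step 3: EEEE  (unchanged — fixed point at step 2)


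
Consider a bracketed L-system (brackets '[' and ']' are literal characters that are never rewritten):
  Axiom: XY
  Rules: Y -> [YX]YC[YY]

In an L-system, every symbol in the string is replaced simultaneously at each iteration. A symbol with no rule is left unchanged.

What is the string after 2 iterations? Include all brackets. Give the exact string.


Answer: X[[YX]YC[YY]X][YX]YC[YY]C[[YX]YC[YY][YX]YC[YY]]

Derivation:
Step 0: XY
Step 1: X[YX]YC[YY]
Step 2: X[[YX]YC[YY]X][YX]YC[YY]C[[YX]YC[YY][YX]YC[YY]]


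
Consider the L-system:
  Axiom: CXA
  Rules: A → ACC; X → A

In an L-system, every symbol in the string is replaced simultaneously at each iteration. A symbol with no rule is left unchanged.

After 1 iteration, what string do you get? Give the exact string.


Step 0: CXA
Step 1: CAACC

Answer: CAACC


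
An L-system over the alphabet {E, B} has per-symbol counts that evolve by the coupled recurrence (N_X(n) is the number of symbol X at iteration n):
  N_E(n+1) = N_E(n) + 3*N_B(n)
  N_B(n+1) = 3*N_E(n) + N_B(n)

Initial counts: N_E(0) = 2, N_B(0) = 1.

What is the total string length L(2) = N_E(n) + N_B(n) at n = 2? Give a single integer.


Answer: 48

Derivation:
Step 0: N_E=2, N_B=1, L=3
Step 1: N_E=5, N_B=7, L=12
Step 2: N_E=26, N_B=22, L=48


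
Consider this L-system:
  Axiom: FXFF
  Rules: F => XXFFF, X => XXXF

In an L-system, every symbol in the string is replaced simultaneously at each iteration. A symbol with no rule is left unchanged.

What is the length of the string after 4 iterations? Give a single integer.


Answer: 1696

Derivation:
Step 0: length = 4
Step 1: length = 19
Step 2: length = 86
Step 3: length = 383
Step 4: length = 1696


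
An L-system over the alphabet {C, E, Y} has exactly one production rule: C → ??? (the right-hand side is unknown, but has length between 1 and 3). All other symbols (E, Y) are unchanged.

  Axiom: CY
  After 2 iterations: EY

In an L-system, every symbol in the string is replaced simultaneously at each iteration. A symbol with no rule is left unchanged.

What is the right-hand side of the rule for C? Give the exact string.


Trying C → E:
  Step 0: CY
  Step 1: EY
  Step 2: EY
Matches the given result.

Answer: E


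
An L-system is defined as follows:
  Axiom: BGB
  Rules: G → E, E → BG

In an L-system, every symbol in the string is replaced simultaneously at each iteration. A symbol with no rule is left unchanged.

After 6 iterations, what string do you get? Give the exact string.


Answer: BBBBGB

Derivation:
Step 0: BGB
Step 1: BEB
Step 2: BBGB
Step 3: BBEB
Step 4: BBBGB
Step 5: BBBEB
Step 6: BBBBGB


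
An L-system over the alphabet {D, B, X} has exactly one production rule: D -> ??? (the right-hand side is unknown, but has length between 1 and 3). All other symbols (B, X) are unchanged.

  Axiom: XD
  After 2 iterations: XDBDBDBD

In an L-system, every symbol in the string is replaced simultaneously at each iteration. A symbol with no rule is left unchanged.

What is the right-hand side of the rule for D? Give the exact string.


Trying D -> DBD:
  Step 0: XD
  Step 1: XDBD
  Step 2: XDBDBDBD
Matches the given result.

Answer: DBD


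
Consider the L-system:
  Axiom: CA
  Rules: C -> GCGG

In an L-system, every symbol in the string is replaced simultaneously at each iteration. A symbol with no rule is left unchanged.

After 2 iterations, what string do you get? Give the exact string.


Step 0: CA
Step 1: GCGGA
Step 2: GGCGGGGA

Answer: GGCGGGGA


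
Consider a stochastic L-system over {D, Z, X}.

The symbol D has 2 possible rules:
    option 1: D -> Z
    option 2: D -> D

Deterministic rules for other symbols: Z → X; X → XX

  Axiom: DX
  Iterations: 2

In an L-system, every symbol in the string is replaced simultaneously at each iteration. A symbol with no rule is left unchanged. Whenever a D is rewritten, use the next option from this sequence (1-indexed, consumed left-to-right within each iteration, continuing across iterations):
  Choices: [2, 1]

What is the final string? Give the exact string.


Step 0: DX
Step 1: DXX  (used choices [2])
Step 2: ZXXXX  (used choices [1])

Answer: ZXXXX


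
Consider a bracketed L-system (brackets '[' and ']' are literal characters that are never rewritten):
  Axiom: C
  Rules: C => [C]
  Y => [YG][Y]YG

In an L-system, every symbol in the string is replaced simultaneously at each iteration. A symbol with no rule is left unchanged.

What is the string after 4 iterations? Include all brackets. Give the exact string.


Answer: [[[[C]]]]

Derivation:
Step 0: C
Step 1: [C]
Step 2: [[C]]
Step 3: [[[C]]]
Step 4: [[[[C]]]]


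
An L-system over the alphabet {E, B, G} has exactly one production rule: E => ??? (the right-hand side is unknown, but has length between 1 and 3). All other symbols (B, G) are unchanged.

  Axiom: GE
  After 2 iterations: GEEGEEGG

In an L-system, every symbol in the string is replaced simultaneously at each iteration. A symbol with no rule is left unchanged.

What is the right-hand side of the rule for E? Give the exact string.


Trying E => EEG:
  Step 0: GE
  Step 1: GEEG
  Step 2: GEEGEEGG
Matches the given result.

Answer: EEG


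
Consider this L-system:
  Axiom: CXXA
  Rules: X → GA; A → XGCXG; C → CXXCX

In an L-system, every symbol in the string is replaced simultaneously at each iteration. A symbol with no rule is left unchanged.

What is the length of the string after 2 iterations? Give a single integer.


Step 0: length = 4
Step 1: length = 14
Step 2: length = 39

Answer: 39


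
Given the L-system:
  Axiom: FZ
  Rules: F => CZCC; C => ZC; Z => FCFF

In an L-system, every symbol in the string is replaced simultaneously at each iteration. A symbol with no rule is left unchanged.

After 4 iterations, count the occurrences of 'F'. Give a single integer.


Step 0: FZ  (1 'F')
Step 1: CZCCFCFF  (3 'F')
Step 2: ZCFCFFZCZCCZCCZCCZCCCZCC  (3 'F')
Step 3: FCFFZCCZCCZCCZCCCZCCFCFFZCFCFFZCZCFCFFZCZCFCFFZCZCFCFFZCZCZCFCFFZCZC  (21 'F')
Step 4: CZCCZCCZCCCZCCFCFFZCZCFCFFZCZCFCFFZCZCFCFFZCZCZCFCFFZCZCCZCCZCCZCCCZCCFCFFZCCZCCZCCZCCCZCCFCFFZCFCFFZCCZCCZCCZCCCZCCFCFFZCFCFFZCCZCCZCCZCCCZCCFCFFZCFCFFZCCZCCZCCZCCCZCCFCFFZCFCFFZCFCFFZCCZCCZCCZCCCZCCFCFFZCFCFFZC  (51 'F')

Answer: 51


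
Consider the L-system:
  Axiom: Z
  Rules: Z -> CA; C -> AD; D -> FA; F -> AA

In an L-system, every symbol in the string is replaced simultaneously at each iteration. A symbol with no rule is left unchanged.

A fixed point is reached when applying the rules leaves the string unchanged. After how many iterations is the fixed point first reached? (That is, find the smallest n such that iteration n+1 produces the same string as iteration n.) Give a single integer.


Answer: 4

Derivation:
Step 0: Z
Step 1: CA
Step 2: ADA
Step 3: AFAA
Step 4: AAAAA
Step 5: AAAAA  (unchanged — fixed point at step 4)


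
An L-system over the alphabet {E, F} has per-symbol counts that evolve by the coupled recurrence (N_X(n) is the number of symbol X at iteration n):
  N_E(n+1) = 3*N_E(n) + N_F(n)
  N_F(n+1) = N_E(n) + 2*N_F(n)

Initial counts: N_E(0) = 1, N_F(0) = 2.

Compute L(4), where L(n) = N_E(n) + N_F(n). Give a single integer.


Answer: 450

Derivation:
Step 0: N_E=1, N_F=2, L=3
Step 1: N_E=5, N_F=5, L=10
Step 2: N_E=20, N_F=15, L=35
Step 3: N_E=75, N_F=50, L=125
Step 4: N_E=275, N_F=175, L=450


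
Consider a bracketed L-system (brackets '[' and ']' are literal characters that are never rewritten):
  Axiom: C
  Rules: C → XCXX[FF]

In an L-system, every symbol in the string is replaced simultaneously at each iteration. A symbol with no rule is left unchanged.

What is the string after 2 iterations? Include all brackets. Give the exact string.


Step 0: C
Step 1: XCXX[FF]
Step 2: XXCXX[FF]XX[FF]

Answer: XXCXX[FF]XX[FF]


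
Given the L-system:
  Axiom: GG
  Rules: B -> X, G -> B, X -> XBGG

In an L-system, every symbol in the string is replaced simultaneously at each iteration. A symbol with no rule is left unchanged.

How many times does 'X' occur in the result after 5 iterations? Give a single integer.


Answer: 10

Derivation:
Step 0: GG  (0 'X')
Step 1: BB  (0 'X')
Step 2: XX  (2 'X')
Step 3: XBGGXBGG  (2 'X')
Step 4: XBGGXBBXBGGXBB  (4 'X')
Step 5: XBGGXBBXBGGXXXBGGXBBXBGGXX  (10 'X')


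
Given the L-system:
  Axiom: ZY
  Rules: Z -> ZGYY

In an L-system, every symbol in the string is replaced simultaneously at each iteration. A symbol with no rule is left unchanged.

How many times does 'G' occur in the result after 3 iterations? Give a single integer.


Step 0: ZY  (0 'G')
Step 1: ZGYYY  (1 'G')
Step 2: ZGYYGYYY  (2 'G')
Step 3: ZGYYGYYGYYY  (3 'G')

Answer: 3


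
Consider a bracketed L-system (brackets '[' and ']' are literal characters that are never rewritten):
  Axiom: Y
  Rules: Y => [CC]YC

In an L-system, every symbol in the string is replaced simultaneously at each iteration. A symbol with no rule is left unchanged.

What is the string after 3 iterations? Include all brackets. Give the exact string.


Step 0: Y
Step 1: [CC]YC
Step 2: [CC][CC]YCC
Step 3: [CC][CC][CC]YCCC

Answer: [CC][CC][CC]YCCC


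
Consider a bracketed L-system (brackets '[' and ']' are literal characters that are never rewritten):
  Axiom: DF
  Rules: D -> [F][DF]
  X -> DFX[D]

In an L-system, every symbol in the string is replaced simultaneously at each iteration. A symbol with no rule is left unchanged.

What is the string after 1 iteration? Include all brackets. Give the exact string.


Answer: [F][DF]F

Derivation:
Step 0: DF
Step 1: [F][DF]F


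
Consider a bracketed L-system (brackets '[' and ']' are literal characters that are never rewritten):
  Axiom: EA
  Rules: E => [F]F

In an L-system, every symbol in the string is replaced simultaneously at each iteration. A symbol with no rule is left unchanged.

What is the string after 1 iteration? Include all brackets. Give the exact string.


Step 0: EA
Step 1: [F]FA

Answer: [F]FA


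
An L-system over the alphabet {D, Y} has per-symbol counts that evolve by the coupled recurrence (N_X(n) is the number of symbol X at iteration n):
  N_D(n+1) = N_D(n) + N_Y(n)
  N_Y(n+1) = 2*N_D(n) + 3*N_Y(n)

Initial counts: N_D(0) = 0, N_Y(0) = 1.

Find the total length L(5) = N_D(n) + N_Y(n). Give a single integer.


Answer: 780

Derivation:
Step 0: N_D=0, N_Y=1, L=1
Step 1: N_D=1, N_Y=3, L=4
Step 2: N_D=4, N_Y=11, L=15
Step 3: N_D=15, N_Y=41, L=56
Step 4: N_D=56, N_Y=153, L=209
Step 5: N_D=209, N_Y=571, L=780


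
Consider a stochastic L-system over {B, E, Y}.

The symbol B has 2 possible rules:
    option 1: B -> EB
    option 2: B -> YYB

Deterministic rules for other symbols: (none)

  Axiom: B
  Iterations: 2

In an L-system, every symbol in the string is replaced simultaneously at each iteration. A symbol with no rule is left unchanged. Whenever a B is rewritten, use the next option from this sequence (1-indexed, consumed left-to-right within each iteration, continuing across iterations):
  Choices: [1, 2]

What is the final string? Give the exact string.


Step 0: B
Step 1: EB  (used choices [1])
Step 2: EYYB  (used choices [2])

Answer: EYYB


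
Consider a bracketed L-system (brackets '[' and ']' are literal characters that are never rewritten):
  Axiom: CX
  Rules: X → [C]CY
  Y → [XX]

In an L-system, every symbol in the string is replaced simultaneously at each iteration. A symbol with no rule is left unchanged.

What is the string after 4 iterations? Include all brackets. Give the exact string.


Answer: C[C]C[[C]C[XX][C]C[XX]]

Derivation:
Step 0: CX
Step 1: C[C]CY
Step 2: C[C]C[XX]
Step 3: C[C]C[[C]CY[C]CY]
Step 4: C[C]C[[C]C[XX][C]C[XX]]


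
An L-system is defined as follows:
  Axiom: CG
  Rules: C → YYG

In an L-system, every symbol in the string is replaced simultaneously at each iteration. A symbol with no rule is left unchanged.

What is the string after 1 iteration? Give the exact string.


Step 0: CG
Step 1: YYGG

Answer: YYGG


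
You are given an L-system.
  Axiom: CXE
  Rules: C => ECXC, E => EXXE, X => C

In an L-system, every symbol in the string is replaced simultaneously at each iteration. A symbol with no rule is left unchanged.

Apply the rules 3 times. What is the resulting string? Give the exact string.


Step 0: CXE
Step 1: ECXCCEXXE
Step 2: EXXEECXCCECXCECXCEXXECCEXXE
Step 3: EXXECCEXXEEXXEECXCCECXCECXCEXXEECXCCECXCEXXEECXCCECXCEXXECCEXXEECXCECXCEXXECCEXXE

Answer: EXXECCEXXEEXXEECXCCECXCECXCEXXEECXCCECXCEXXEECXCCECXCEXXECCEXXEECXCECXCEXXECCEXXE


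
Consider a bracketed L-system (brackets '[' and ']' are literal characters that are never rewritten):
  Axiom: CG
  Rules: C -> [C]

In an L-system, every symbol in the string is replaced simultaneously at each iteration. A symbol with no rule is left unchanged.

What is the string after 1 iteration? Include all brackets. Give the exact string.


Step 0: CG
Step 1: [C]G

Answer: [C]G


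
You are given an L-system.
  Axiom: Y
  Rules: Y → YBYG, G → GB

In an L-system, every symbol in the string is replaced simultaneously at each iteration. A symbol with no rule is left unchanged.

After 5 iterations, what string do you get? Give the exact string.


Step 0: Y
Step 1: YBYG
Step 2: YBYGBYBYGGB
Step 3: YBYGBYBYGGBBYBYGBYBYGGBGBB
Step 4: YBYGBYBYGGBBYBYGBYBYGGBGBBBYBYGBYBYGGBBYBYGBYBYGGBGBBGBBB
Step 5: YBYGBYBYGGBBYBYGBYBYGGBGBBBYBYGBYBYGGBBYBYGBYBYGGBGBBGBBBBYBYGBYBYGGBBYBYGBYBYGGBGBBBYBYGBYBYGGBBYBYGBYBYGGBGBBGBBBGBBBB

Answer: YBYGBYBYGGBBYBYGBYBYGGBGBBBYBYGBYBYGGBBYBYGBYBYGGBGBBGBBBBYBYGBYBYGGBBYBYGBYBYGGBGBBBYBYGBYBYGGBBYBYGBYBYGGBGBBGBBBGBBBB


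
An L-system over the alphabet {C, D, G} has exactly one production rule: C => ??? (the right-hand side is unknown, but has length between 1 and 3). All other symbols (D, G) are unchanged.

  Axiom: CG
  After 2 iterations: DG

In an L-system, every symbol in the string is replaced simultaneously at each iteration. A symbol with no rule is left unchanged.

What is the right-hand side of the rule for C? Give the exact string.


Trying C => D:
  Step 0: CG
  Step 1: DG
  Step 2: DG
Matches the given result.

Answer: D


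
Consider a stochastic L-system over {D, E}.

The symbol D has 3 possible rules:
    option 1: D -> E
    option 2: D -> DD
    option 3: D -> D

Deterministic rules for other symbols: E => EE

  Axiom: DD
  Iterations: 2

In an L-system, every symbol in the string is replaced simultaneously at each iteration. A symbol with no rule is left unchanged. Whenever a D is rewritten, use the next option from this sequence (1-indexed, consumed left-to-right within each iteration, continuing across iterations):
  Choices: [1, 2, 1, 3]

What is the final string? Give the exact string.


Step 0: DD
Step 1: EDD  (used choices [1, 2])
Step 2: EEED  (used choices [1, 3])

Answer: EEED


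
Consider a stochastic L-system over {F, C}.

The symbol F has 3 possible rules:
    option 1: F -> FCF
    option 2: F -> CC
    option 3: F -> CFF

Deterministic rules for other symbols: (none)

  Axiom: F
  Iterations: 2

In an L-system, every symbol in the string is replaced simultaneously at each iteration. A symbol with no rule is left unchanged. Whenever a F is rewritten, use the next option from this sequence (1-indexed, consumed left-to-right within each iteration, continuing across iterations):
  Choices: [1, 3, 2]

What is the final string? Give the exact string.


Step 0: F
Step 1: FCF  (used choices [1])
Step 2: CFFCCC  (used choices [3, 2])

Answer: CFFCCC


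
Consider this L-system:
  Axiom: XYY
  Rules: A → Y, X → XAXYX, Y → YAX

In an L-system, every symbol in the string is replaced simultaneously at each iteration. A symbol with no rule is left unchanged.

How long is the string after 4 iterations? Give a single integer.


Answer: 465

Derivation:
Step 0: length = 3
Step 1: length = 11
Step 2: length = 37
Step 3: length = 131
Step 4: length = 465


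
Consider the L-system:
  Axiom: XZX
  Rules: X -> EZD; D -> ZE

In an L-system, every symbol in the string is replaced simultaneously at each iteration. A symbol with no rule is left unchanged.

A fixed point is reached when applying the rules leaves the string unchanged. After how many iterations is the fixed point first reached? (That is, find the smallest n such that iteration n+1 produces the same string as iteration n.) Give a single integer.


Answer: 2

Derivation:
Step 0: XZX
Step 1: EZDZEZD
Step 2: EZZEZEZZE
Step 3: EZZEZEZZE  (unchanged — fixed point at step 2)


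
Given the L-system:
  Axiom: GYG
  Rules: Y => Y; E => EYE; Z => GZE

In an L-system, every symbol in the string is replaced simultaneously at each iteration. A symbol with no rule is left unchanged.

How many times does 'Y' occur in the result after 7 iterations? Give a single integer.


Step 0: GYG  (1 'Y')
Step 1: GYG  (1 'Y')
Step 2: GYG  (1 'Y')
Step 3: GYG  (1 'Y')
Step 4: GYG  (1 'Y')
Step 5: GYG  (1 'Y')
Step 6: GYG  (1 'Y')
Step 7: GYG  (1 'Y')

Answer: 1


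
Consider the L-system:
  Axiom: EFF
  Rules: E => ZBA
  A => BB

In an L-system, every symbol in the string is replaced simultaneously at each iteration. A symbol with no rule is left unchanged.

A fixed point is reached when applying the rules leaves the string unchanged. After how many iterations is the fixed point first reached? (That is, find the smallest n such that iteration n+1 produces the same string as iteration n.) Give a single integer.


Step 0: EFF
Step 1: ZBAFF
Step 2: ZBBBFF
Step 3: ZBBBFF  (unchanged — fixed point at step 2)

Answer: 2


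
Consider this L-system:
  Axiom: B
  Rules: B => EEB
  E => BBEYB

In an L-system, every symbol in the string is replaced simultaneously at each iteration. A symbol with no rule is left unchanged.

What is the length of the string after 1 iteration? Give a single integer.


Answer: 3

Derivation:
Step 0: length = 1
Step 1: length = 3


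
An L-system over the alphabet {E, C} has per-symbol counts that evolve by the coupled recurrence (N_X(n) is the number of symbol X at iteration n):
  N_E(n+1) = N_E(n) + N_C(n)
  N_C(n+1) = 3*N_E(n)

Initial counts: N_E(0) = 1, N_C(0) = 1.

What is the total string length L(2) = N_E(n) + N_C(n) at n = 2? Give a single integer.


Answer: 11

Derivation:
Step 0: N_E=1, N_C=1, L=2
Step 1: N_E=2, N_C=3, L=5
Step 2: N_E=5, N_C=6, L=11


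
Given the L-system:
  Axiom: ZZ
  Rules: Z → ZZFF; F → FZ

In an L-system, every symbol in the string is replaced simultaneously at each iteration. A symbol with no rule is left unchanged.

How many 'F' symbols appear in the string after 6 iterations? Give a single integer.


Answer: 972

Derivation:
Final string: ZZFFZZFFFZFZZZFFZZFFFZFZFZZZFFFZZZFFZZFFZZFFFZFZZZFFZZFFFZFZFZZZFFFZZZFFFZZZFFZZFFZZFFFZFZFZZZFFZZFFZZFFFZFZZZFFZZFFFZFZZZFFZZFFFZFZFZZZFFFZZZFFZZFFZZFFFZFZZZFFZZFFFZFZFZZZFFFZZZFFFZZZFFZZFFZZFFFZFZFZZZFFZZFFZZFFFZFZFZZZFFZZFFZZFFFZFZZZFFZZFFFZFZZZFFZZFFFZFZFZZZFFFZZZFFFZZZFFZZFFZZFFFZFZZZFFZZFFFZFZZZFFZZFFFZFZFZZZFFFZZZFFZZFFZZFFFZFZZZFFZZFFFZFZFZZZFFFZZZFFZZFFZZFFFZFZZZFFZZFFFZFZFZZZFFFZZZFFFZZZFFZZFFZZFFFZFZFZZZFFZZFFZZFFFZFZZZFFZZFFFZFZZZFFZZFFFZFZFZZZFFFZZZFFZZFFZZFFFZFZZZFFZZFFFZFZFZZZFFFZZZFFFZZZFFZZFFZZFFFZFZFZZZFFZZFFZZFFFZFZFZZZFFZZFFZZFFFZFZZZFFZZFFFZFZZZFFZZFFFZFZFZZZFFFZZZFFFZZZFFZZFFZZFFFZFZZZFFZZFFFZFZZZFFZZFFFZFZFZZZFFFZZZFFFZZZFFZZFFZZFFFZFZZZFFZZFFFZFZZZFFZZFFFZFZFZZZFFFZZZFFZZFFZZFFFZFZZZFFZZFFFZFZFZZZFFFZZZFFZZFFZZFFFZFZZZFFZZFFFZFZFZZZFFFZZZFFFZZZFFZZFFZZFFFZFZFZZZFFZZFFZZFFFZFZFZZZFFZZFFZZFFFZFZZZFFZZFFFZFZZZFFZZFFFZFZFZZZFFFZZZFFZZFFZZFFFZFZZZFFZZFFFZFZFZZZFFFZZZFFZZFFZZFFFZFZZZFFZZFFFZFZFZZZFFFZZZFFFZZZFFZZFFZZFFFZFZFZZZFFZZFFZZFFFZFZZZFFZZFFFZFZZZFFZZFFFZFZFZZZFFFZZZFFZZFFZZFFFZFZZZFFZZFFFZFZFZZZFFFZZZFFFZZZFFZZFFZZFFFZFZFZZZFFZZFFZZFFFZFZZZFFZZFFFZFZZZFFZZFFFZFZFZZZFFFZZZFFZZFFZZFFFZFZZZFFZZFFFZFZFZZZFFFZZZFFFZZZFFZZFFZZFFFZFZFZZZFFZZFFZZFFFZFZFZZZFFZZFFZZFFFZFZZZFFZZFFFZFZZZFFZZFFFZFZFZZZFFFZZZFFFZZZFFZZFFZZFFFZFZZZFFZZFFFZFZZZFFZZFFFZFZFZZZFFFZZZFFZZFFZZFFFZFZZZFFZZFFFZFZFZZZFFFZZZFFZZFFZZFFFZFZZZFFZZFFFZFZFZZZFFFZZZFFFZZZFFZZFFZZFFFZFZFZZZFFZZFFZZFFFZFZZZFFZZFFFZFZZZFFZZFFFZFZFZZZFFFZZZFFZZFFZZFFFZFZZZFFZZFFFZFZFZZZFFFZZZFFFZZZFFZZFFZZFFFZFZFZZZFFZZFFZZFFFZFZFZZZFFZZFFZZFFFZFZZZFFZZFFFZFZZZFFZZFFFZFZFZZZFFFZZZFFFZZZFFZZFFZZFFFZFZZZFFZZFFFZFZZZFFZZFFFZFZFZZZFFFZZZFFFZZZFFZZFFZZFFFZFZZZFFZZFFFZFZZZFFZZFFFZFZFZZZFFFZZZFFZZFFZZFFFZFZZZFFZZFFFZFZFZZZFFFZZZFFZZFFZZFFFZFZZZFFZZFFFZFZFZZZFFFZZZFFFZZZFFZZFFZZFFFZFZFZZZFFZZFFZZFFFZFZFZZZFFZZFFZZFFFZFZZZFFZZFFFZFZZZFFZZFFFZFZFZZZFFFZZZFFZZFFZZFFFZFZZZFFZZFFFZFZFZZZFFFZZZFFZZFFZZFFFZFZZZFFZZFFFZFZFZZZFFFZZZFFFZZZFFZZFFZZFFFZFZFZZZFFZZFFZZFFFZFZ
Count of 'F': 972
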